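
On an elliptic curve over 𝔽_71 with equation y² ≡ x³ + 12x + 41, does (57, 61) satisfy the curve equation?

y² = 61² ≡ 29; x³ + 12x + 41 = 185918 ≡ 40 (mod 71). 29 ≠ 40.

no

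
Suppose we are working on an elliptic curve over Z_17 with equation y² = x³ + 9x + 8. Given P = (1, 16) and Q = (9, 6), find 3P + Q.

(9, 11)

First 3P:
Repeated addition: build up to 3P.
2P: tangent at (1, 16): λ = (3·1² + 9)/(2·16) ≡ 12/15. 15⁻¹ ≡ 8 (mod 17), so λ ≡ 12·8 ≡ 11.
  x = λ² - 1 - 1 = 121 - 2 ≡ 0; y = λ·(1 - 0) - 16 ≡ 12. → (0, 12)
3P: (0, 12) + (1, 16). λ = (16 - 12)/(1 - 0) ≡ 4/1 mod 17. 1⁻¹ ≡ 1 (mod 17) since 1·1 = 1 ≡ 1, so λ ≡ 4.
  x = λ² - 0 - 1 = 16 - 1 ≡ 15; y = λ·(0 - 15) - 12 ≡ 13. → (15, 13)
3P = (15, 13).
Finally 3P + Q:
(15, 13) + (9, 6). λ = (6 - 13)/(9 - 15) ≡ 10/11 mod 17. 11⁻¹ ≡ 14 (mod 17), so λ ≡ 4.
  x = λ² - 15 - 9 = 16 - 24 ≡ 9; y = λ·(15 - 9) - 13 ≡ 11. → (9, 11)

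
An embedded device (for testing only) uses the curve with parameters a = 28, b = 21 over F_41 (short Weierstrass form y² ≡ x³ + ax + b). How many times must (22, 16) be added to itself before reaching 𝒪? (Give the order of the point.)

2P: tangent at (22, 16): λ = (3·22² + 28)/(2·16) ≡ 4/32. 32⁻¹ ≡ 9 (mod 41) since 32·9 = 288 ≡ 1, so λ ≡ 4·9 ≡ 36.
  x = λ² - 22 - 22 = 1296 - 44 ≡ 22; y = λ·(22 - 22) - 16 ≡ 25. → (22, 25)
3P: (22, 25) + (22, 16): same x and y₁ ≡ -y₂, so the sum is 𝒪.
3P = 𝒪, so the order is 3.

3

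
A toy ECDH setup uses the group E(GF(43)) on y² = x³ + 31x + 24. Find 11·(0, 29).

Write P = (0, 29).
Repeated addition: build up to 11P.
2P: tangent at (0, 29): λ = (3·0² + 31)/(2·29) ≡ 31/15. 15⁻¹ ≡ 23 (mod 43) since 15·23 = 345 ≡ 1, so λ ≡ 31·23 ≡ 25.
  x = λ² - 0 - 0 = 625 - 0 ≡ 23; y = λ·(0 - 23) - 29 ≡ 41. → (23, 41)
3P: (23, 41) + (0, 29). λ = (29 - 41)/(0 - 23) ≡ 31/20 mod 43. 20⁻¹ ≡ 28 (mod 43), so λ ≡ 8.
  x = λ² - 23 - 0 = 64 - 23 ≡ 41; y = λ·(23 - 41) - 41 ≡ 30. → (41, 30)
4P: (41, 30) + (0, 29). λ = (29 - 30)/(0 - 41) ≡ 42/2 mod 43. 2⁻¹ ≡ 22 (mod 43) since 2·22 = 44 ≡ 1, so λ ≡ 21.
  x = λ² - 41 - 0 = 441 - 41 ≡ 13; y = λ·(41 - 13) - 30 ≡ 42. → (13, 42)
5P: (13, 42) + (0, 29). λ = (29 - 42)/(0 - 13) ≡ 30/30 mod 43. 30⁻¹ ≡ 33 (mod 43), so λ ≡ 1.
  x = λ² - 13 - 0 = 1 - 13 ≡ 31; y = λ·(13 - 31) - 42 ≡ 26. → (31, 26)
6P: (31, 26) + (0, 29). λ = (29 - 26)/(0 - 31) ≡ 3/12 mod 43. 12⁻¹ ≡ 18 (mod 43), so λ ≡ 11.
  x = λ² - 31 - 0 = 121 - 31 ≡ 4; y = λ·(31 - 4) - 26 ≡ 13. → (4, 13)
7P: (4, 13) + (0, 29). λ = (29 - 13)/(0 - 4) ≡ 16/39 mod 43. 39⁻¹ ≡ 32 (mod 43), so λ ≡ 39.
  x = λ² - 4 - 0 = 1521 - 4 ≡ 12; y = λ·(4 - 12) - 13 ≡ 19. → (12, 19)
8P: (12, 19) + (0, 29). λ = (29 - 19)/(0 - 12) ≡ 10/31 mod 43. 31⁻¹ ≡ 25 (mod 43) since 31·25 = 775 ≡ 1, so λ ≡ 35.
  x = λ² - 12 - 0 = 1225 - 12 ≡ 9; y = λ·(12 - 9) - 19 ≡ 0. → (9, 0)
9P: (9, 0) + (0, 29). λ = (29 - 0)/(0 - 9) ≡ 29/34 mod 43. 34⁻¹ ≡ 19 (mod 43), so λ ≡ 35.
  x = λ² - 9 - 0 = 1225 - 9 ≡ 12; y = λ·(9 - 12) - 0 ≡ 24. → (12, 24)
10P: (12, 24) + (0, 29). λ = (29 - 24)/(0 - 12) ≡ 5/31 mod 43. 31⁻¹ ≡ 25 (mod 43) since 31·25 = 775 ≡ 1, so λ ≡ 39.
  x = λ² - 12 - 0 = 1521 - 12 ≡ 4; y = λ·(12 - 4) - 24 ≡ 30. → (4, 30)
11P: (4, 30) + (0, 29). λ = (29 - 30)/(0 - 4) ≡ 42/39 mod 43. 39⁻¹ ≡ 32 (mod 43), so λ ≡ 11.
  x = λ² - 4 - 0 = 121 - 4 ≡ 31; y = λ·(4 - 31) - 30 ≡ 17. → (31, 17)

(31, 17)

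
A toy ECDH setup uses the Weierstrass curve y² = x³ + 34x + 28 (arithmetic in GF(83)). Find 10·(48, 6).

(19, 48)

Write Q = (48, 6).
Double-and-add on 10 = (1010)₂. Start with Q = (48, 6) for the leading 1-bit.
double: tangent at (48, 6): λ = (3·48² + 34)/(2·6) ≡ 57/12. 12⁻¹ ≡ 7 (mod 83), so λ ≡ 57·7 ≡ 67.
  x = λ² - 48 - 48 = 4489 - 96 ≡ 77; y = λ·(48 - 77) - 6 ≡ 43. → (77, 43)
double: tangent at (77, 43): λ = (3·77² + 34)/(2·43) ≡ 59/3. 3⁻¹ ≡ 28 (mod 83) since 3·28 = 84 ≡ 1, so λ ≡ 59·28 ≡ 75.
  x = λ² - 77 - 77 = 5625 - 154 ≡ 76; y = λ·(77 - 76) - 43 ≡ 32. → (76, 32)
add Q: (76, 32) + (48, 6). λ = (6 - 32)/(48 - 76) ≡ 57/55 mod 83. 55⁻¹ ≡ 80 (mod 83) since 55·80 = 4400 ≡ 1, so λ ≡ 78.
  x = λ² - 76 - 48 = 6084 - 124 ≡ 67; y = λ·(76 - 67) - 32 ≡ 6. → (67, 6)
double: tangent at (67, 6): λ = (3·67² + 34)/(2·6) ≡ 55/12. 12⁻¹ ≡ 7 (mod 83), so λ ≡ 55·7 ≡ 53.
  x = λ² - 67 - 67 = 2809 - 134 ≡ 19; y = λ·(67 - 19) - 6 ≡ 48. → (19, 48)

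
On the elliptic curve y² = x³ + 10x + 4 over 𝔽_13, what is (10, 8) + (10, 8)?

(5, 6)

tangent at (10, 8): λ = (3·10² + 10)/(2·8) ≡ 11/3. 3⁻¹ ≡ 9 (mod 13), so λ ≡ 11·9 ≡ 8.
  x = λ² - 10 - 10 = 64 - 20 ≡ 5; y = λ·(10 - 5) - 8 ≡ 6. → (5, 6)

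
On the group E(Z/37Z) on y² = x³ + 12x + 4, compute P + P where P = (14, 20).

tangent at (14, 20): λ = (3·14² + 12)/(2·20) ≡ 8/3. 3⁻¹ ≡ 25 (mod 37), so λ ≡ 8·25 ≡ 15.
  x = λ² - 14 - 14 = 225 - 28 ≡ 12; y = λ·(14 - 12) - 20 ≡ 10. → (12, 10)

(12, 10)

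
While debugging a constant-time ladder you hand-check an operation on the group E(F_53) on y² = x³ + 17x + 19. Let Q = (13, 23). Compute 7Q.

Repeated addition: build up to 7Q.
2Q: tangent at (13, 23): λ = (3·13² + 17)/(2·23) ≡ 47/46. 46⁻¹ ≡ 15 (mod 53) since 46·15 = 690 ≡ 1, so λ ≡ 47·15 ≡ 16.
  x = λ² - 13 - 13 = 256 - 26 ≡ 18; y = λ·(13 - 18) - 23 ≡ 3. → (18, 3)
3Q: (18, 3) + (13, 23). λ = (23 - 3)/(13 - 18) ≡ 20/48 mod 53. 48⁻¹ ≡ 21 (mod 53), so λ ≡ 49.
  x = λ² - 18 - 13 = 2401 - 31 ≡ 38; y = λ·(18 - 38) - 3 ≡ 24. → (38, 24)
4Q: (38, 24) + (13, 23). λ = (23 - 24)/(13 - 38) ≡ 52/28 mod 53. 28⁻¹ ≡ 36 (mod 53) since 28·36 = 1008 ≡ 1, so λ ≡ 17.
  x = λ² - 38 - 13 = 289 - 51 ≡ 26; y = λ·(38 - 26) - 24 ≡ 21. → (26, 21)
5Q: (26, 21) + (13, 23). λ = (23 - 21)/(13 - 26) ≡ 2/40 mod 53. 40⁻¹ ≡ 4 (mod 53) since 40·4 = 160 ≡ 1, so λ ≡ 8.
  x = λ² - 26 - 13 = 64 - 39 ≡ 25; y = λ·(26 - 25) - 21 ≡ 40. → (25, 40)
6Q: (25, 40) + (13, 23). λ = (23 - 40)/(13 - 25) ≡ 36/41 mod 53. 41⁻¹ ≡ 22 (mod 53), so λ ≡ 50.
  x = λ² - 25 - 13 = 2500 - 38 ≡ 24; y = λ·(25 - 24) - 40 ≡ 10. → (24, 10)
7Q: (24, 10) + (13, 23). λ = (23 - 10)/(13 - 24) ≡ 13/42 mod 53. 42⁻¹ ≡ 24 (mod 53) since 42·24 = 1008 ≡ 1, so λ ≡ 47.
  x = λ² - 24 - 13 = 2209 - 37 ≡ 52; y = λ·(24 - 52) - 10 ≡ 52. → (52, 52)

(52, 52)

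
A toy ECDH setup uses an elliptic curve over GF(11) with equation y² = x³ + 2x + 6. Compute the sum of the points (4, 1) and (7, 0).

(5, 3)

(4, 1) + (7, 0). λ = (0 - 1)/(7 - 4) ≡ 10/3 mod 11. 3⁻¹ ≡ 4 (mod 11), so λ ≡ 7.
  x = λ² - 4 - 7 = 49 - 11 ≡ 5; y = λ·(4 - 5) - 1 ≡ 3. → (5, 3)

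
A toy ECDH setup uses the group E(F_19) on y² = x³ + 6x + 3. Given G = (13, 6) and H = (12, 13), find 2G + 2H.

First 2G:
Repeated addition: build up to 2G.
2G: tangent at (13, 6): λ = (3·13² + 6)/(2·6) ≡ 0/12. 12⁻¹ ≡ 8 (mod 19) since 12·8 = 96 ≡ 1, so λ ≡ 0·8 ≡ 0.
  x = λ² - 13 - 13 = 0 - 26 ≡ 12; y = λ·(13 - 12) - 6 ≡ 13. → (12, 13)
2G = (12, 13).
Next 2H:
Repeated addition: build up to 2H.
2H: tangent at (12, 13): λ = (3·12² + 6)/(2·13) ≡ 1/7. 7⁻¹ ≡ 11 (mod 19) since 7·11 = 77 ≡ 1, so λ ≡ 1·11 ≡ 11.
  x = λ² - 12 - 12 = 121 - 24 ≡ 2; y = λ·(12 - 2) - 13 ≡ 2. → (2, 2)
2H = (2, 2).
Finally 2G + 2H:
(12, 13) + (2, 2). λ = (2 - 13)/(2 - 12) ≡ 8/9 mod 19. 9⁻¹ ≡ 17 (mod 19), so λ ≡ 3.
  x = λ² - 12 - 2 = 9 - 14 ≡ 14; y = λ·(12 - 14) - 13 ≡ 0. → (14, 0)

(14, 0)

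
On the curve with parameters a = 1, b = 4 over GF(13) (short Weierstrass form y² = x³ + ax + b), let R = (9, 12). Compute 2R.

(7, 4)

tangent at (9, 12): λ = (3·9² + 1)/(2·12) ≡ 10/11. 11⁻¹ ≡ 6 (mod 13), so λ ≡ 10·6 ≡ 8.
  x = λ² - 9 - 9 = 64 - 18 ≡ 7; y = λ·(9 - 7) - 12 ≡ 4. → (7, 4)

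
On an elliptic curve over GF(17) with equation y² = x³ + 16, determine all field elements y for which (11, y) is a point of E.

x³ + 0x + 16 = 1347 ≡ 4 (mod 17).
Square roots of 4 mod 17: 2 and 15 (since 2² = 4 ≡ 4).

2, 15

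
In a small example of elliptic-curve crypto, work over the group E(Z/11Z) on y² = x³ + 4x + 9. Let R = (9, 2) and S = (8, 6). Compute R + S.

(9, 2) + (8, 6). λ = (6 - 2)/(8 - 9) ≡ 4/10 mod 11. 10⁻¹ ≡ 10 (mod 11), so λ ≡ 7.
  x = λ² - 9 - 8 = 49 - 17 ≡ 10; y = λ·(9 - 10) - 2 ≡ 2. → (10, 2)

(10, 2)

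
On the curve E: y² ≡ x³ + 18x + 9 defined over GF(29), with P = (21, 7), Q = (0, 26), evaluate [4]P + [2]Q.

(9, 28)

First 4P:
Double-and-add on 4 = (100)₂. Start with P = (21, 7) for the leading 1-bit.
double: tangent at (21, 7): λ = (3·21² + 18)/(2·7) ≡ 7/14. 14⁻¹ ≡ 27 (mod 29), so λ ≡ 7·27 ≡ 15.
  x = λ² - 21 - 21 = 225 - 42 ≡ 9; y = λ·(21 - 9) - 7 ≡ 28. → (9, 28)
double: tangent at (9, 28): λ = (3·9² + 18)/(2·28) ≡ 0/27. 27⁻¹ ≡ 14 (mod 29) since 27·14 = 378 ≡ 1, so λ ≡ 0·14 ≡ 0.
  x = λ² - 9 - 9 = 0 - 18 ≡ 11; y = λ·(9 - 11) - 28 ≡ 1. → (11, 1)
4P = (11, 1).
Next 2Q:
Repeated addition: build up to 2Q.
2Q: tangent at (0, 26): λ = (3·0² + 18)/(2·26) ≡ 18/23. 23⁻¹ ≡ 24 (mod 29), so λ ≡ 18·24 ≡ 26.
  x = λ² - 0 - 0 = 676 - 0 ≡ 9; y = λ·(0 - 9) - 26 ≡ 1. → (9, 1)
2Q = (9, 1).
Finally 4P + 2Q:
(11, 1) + (9, 1). λ = (1 - 1)/(9 - 11) ≡ 0/27 mod 29. 27⁻¹ ≡ 14 (mod 29), so λ ≡ 0.
  x = λ² - 11 - 9 = 0 - 20 ≡ 9; y = λ·(11 - 9) - 1 ≡ 28. → (9, 28)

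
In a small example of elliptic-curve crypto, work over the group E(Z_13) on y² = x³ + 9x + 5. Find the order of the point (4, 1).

9

2P: tangent at (4, 1): λ = (3·4² + 9)/(2·1) ≡ 5/2. 2⁻¹ ≡ 7 (mod 13), so λ ≡ 5·7 ≡ 9.
  x = λ² - 4 - 4 = 81 - 8 ≡ 8; y = λ·(4 - 8) - 1 ≡ 2. → (8, 2)
3P: (8, 2) + (4, 1). λ = (1 - 2)/(4 - 8) ≡ 12/9 mod 13. 9⁻¹ ≡ 3 (mod 13), so λ ≡ 10.
  x = λ² - 8 - 4 = 100 - 12 ≡ 10; y = λ·(8 - 10) - 2 ≡ 4. → (10, 4)
4P: (10, 4) + (4, 1). λ = (1 - 4)/(4 - 10) ≡ 10/7 mod 13. 7⁻¹ ≡ 2 (mod 13), so λ ≡ 7.
  x = λ² - 10 - 4 = 49 - 14 ≡ 9; y = λ·(10 - 9) - 4 ≡ 3. → (9, 3)
5P: (9, 3) + (4, 1). λ = (1 - 3)/(4 - 9) ≡ 11/8 mod 13. 8⁻¹ ≡ 5 (mod 13), so λ ≡ 3.
  x = λ² - 9 - 4 = 9 - 13 ≡ 9; y = λ·(9 - 9) - 3 ≡ 10. → (9, 10)
6P: (9, 10) + (4, 1). λ = (1 - 10)/(4 - 9) ≡ 4/8 mod 13. 8⁻¹ ≡ 5 (mod 13) since 8·5 = 40 ≡ 1, so λ ≡ 7.
  x = λ² - 9 - 4 = 49 - 13 ≡ 10; y = λ·(9 - 10) - 10 ≡ 9. → (10, 9)
7P: (10, 9) + (4, 1). λ = (1 - 9)/(4 - 10) ≡ 5/7 mod 13. 7⁻¹ ≡ 2 (mod 13) since 7·2 = 14 ≡ 1, so λ ≡ 10.
  x = λ² - 10 - 4 = 100 - 14 ≡ 8; y = λ·(10 - 8) - 9 ≡ 11. → (8, 11)
8P: (8, 11) + (4, 1). λ = (1 - 11)/(4 - 8) ≡ 3/9 mod 13. 9⁻¹ ≡ 3 (mod 13) since 9·3 = 27 ≡ 1, so λ ≡ 9.
  x = λ² - 8 - 4 = 81 - 12 ≡ 4; y = λ·(8 - 4) - 11 ≡ 12. → (4, 12)
9P: (4, 12) + (4, 1): same x and y₁ ≡ -y₂, so the sum is O.
9P = O, so the order is 9.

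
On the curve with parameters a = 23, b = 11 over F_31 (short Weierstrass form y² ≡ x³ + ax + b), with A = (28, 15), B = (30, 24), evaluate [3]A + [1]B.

First 3A:
Repeated addition: build up to 3A.
2A: tangent at (28, 15): λ = (3·28² + 23)/(2·15) ≡ 19/30. 30⁻¹ ≡ 30 (mod 31), so λ ≡ 19·30 ≡ 12.
  x = λ² - 28 - 28 = 144 - 56 ≡ 26; y = λ·(28 - 26) - 15 ≡ 9. → (26, 9)
3A: (26, 9) + (28, 15). λ = (15 - 9)/(28 - 26) ≡ 6/2 mod 31. 2⁻¹ ≡ 16 (mod 31), so λ ≡ 3.
  x = λ² - 26 - 28 = 9 - 54 ≡ 17; y = λ·(26 - 17) - 9 ≡ 18. → (17, 18)
3A = (17, 18).
Finally 3A + B:
(17, 18) + (30, 24). λ = (24 - 18)/(30 - 17) ≡ 6/13 mod 31. 13⁻¹ ≡ 12 (mod 31), so λ ≡ 10.
  x = λ² - 17 - 30 = 100 - 47 ≡ 22; y = λ·(17 - 22) - 18 ≡ 25. → (22, 25)

(22, 25)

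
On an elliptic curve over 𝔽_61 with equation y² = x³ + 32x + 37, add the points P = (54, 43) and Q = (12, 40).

(54, 43) + (12, 40). λ = (40 - 43)/(12 - 54) ≡ 58/19 mod 61. 19⁻¹ ≡ 45 (mod 61), so λ ≡ 48.
  x = λ² - 54 - 12 = 2304 - 66 ≡ 42; y = λ·(54 - 42) - 43 ≡ 45. → (42, 45)

(42, 45)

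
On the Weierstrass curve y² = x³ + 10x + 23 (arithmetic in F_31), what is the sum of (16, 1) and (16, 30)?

O

The two points share x = 16 and their y-coordinates satisfy 1 + 30 ≡ 0 (mod 31), so they are inverses. Their sum is O.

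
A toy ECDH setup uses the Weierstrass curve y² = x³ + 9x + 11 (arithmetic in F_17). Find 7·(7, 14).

(4, 3)

Write P = (7, 14).
Repeated addition: build up to 7P.
2P: tangent at (7, 14): λ = (3·7² + 9)/(2·14) ≡ 3/11. 11⁻¹ ≡ 14 (mod 17), so λ ≡ 3·14 ≡ 8.
  x = λ² - 7 - 7 = 64 - 14 ≡ 16; y = λ·(7 - 16) - 14 ≡ 16. → (16, 16)
3P: (16, 16) + (7, 14). λ = (14 - 16)/(7 - 16) ≡ 15/8 mod 17. 8⁻¹ ≡ 15 (mod 17) since 8·15 = 120 ≡ 1, so λ ≡ 4.
  x = λ² - 16 - 7 = 16 - 23 ≡ 10; y = λ·(16 - 10) - 16 ≡ 8. → (10, 8)
4P: (10, 8) + (7, 14). λ = (14 - 8)/(7 - 10) ≡ 6/14 mod 17. 14⁻¹ ≡ 11 (mod 17), so λ ≡ 15.
  x = λ² - 10 - 7 = 225 - 17 ≡ 4; y = λ·(10 - 4) - 8 ≡ 14. → (4, 14)
5P: (4, 14) + (7, 14). λ = (14 - 14)/(7 - 4) ≡ 0/3 mod 17. 3⁻¹ ≡ 6 (mod 17), so λ ≡ 0.
  x = λ² - 4 - 7 = 0 - 11 ≡ 6; y = λ·(4 - 6) - 14 ≡ 3. → (6, 3)
6P: (6, 3) + (7, 14). λ = (14 - 3)/(7 - 6) ≡ 11/1 mod 17. 1⁻¹ ≡ 1 (mod 17), so λ ≡ 11.
  x = λ² - 6 - 7 = 121 - 13 ≡ 6; y = λ·(6 - 6) - 3 ≡ 14. → (6, 14)
7P: (6, 14) + (7, 14). λ = (14 - 14)/(7 - 6) ≡ 0/1 mod 17. 1⁻¹ ≡ 1 (mod 17) since 1·1 = 1 ≡ 1, so λ ≡ 0.
  x = λ² - 6 - 7 = 0 - 13 ≡ 4; y = λ·(6 - 4) - 14 ≡ 3. → (4, 3)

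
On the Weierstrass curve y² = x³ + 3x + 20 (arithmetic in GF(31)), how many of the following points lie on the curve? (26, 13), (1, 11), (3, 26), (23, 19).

(26, 13): 13² ≡ 14, rhs ≡ 4 → off.
(1, 11): 11² ≡ 28, rhs ≡ 24 → off.
(3, 26): 26² ≡ 25, rhs ≡ 25 → on.
(23, 19): 19² ≡ 20, rhs ≡ 11 → off.

1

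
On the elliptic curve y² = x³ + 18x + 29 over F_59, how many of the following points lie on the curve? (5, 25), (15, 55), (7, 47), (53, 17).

2

(5, 25): 25² ≡ 35, rhs ≡ 8 → off.
(15, 55): 55² ≡ 16, rhs ≡ 16 → on.
(7, 47): 47² ≡ 26, rhs ≡ 26 → on.
(53, 17): 17² ≡ 53, rhs ≡ 0 → off.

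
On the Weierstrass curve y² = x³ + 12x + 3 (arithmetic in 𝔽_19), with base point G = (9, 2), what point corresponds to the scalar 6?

(18, 16)

Double-and-add on 6 = (110)₂. Start with G = (9, 2) for the leading 1-bit.
double: tangent at (9, 2): λ = (3·9² + 12)/(2·2) ≡ 8/4. 4⁻¹ ≡ 5 (mod 19) since 4·5 = 20 ≡ 1, so λ ≡ 8·5 ≡ 2.
  x = λ² - 9 - 9 = 4 - 18 ≡ 5; y = λ·(9 - 5) - 2 ≡ 6. → (5, 6)
add G: (5, 6) + (9, 2). λ = (2 - 6)/(9 - 5) ≡ 15/4 mod 19. 4⁻¹ ≡ 5 (mod 19), so λ ≡ 18.
  x = λ² - 5 - 9 = 324 - 14 ≡ 6; y = λ·(5 - 6) - 6 ≡ 14. → (6, 14)
double: tangent at (6, 14): λ = (3·6² + 12)/(2·14) ≡ 6/9. 9⁻¹ ≡ 17 (mod 19) since 9·17 = 153 ≡ 1, so λ ≡ 6·17 ≡ 7.
  x = λ² - 6 - 6 = 49 - 12 ≡ 18; y = λ·(6 - 18) - 14 ≡ 16. → (18, 16)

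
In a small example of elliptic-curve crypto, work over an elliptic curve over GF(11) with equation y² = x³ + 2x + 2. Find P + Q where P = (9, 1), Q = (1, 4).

(2, 6)

(9, 1) + (1, 4). λ = (4 - 1)/(1 - 9) ≡ 3/3 mod 11. 3⁻¹ ≡ 4 (mod 11), so λ ≡ 1.
  x = λ² - 9 - 1 = 1 - 10 ≡ 2; y = λ·(9 - 2) - 1 ≡ 6. → (2, 6)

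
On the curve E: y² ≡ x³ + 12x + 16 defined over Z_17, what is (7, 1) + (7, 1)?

tangent at (7, 1): λ = (3·7² + 12)/(2·1) ≡ 6/2. 2⁻¹ ≡ 9 (mod 17), so λ ≡ 6·9 ≡ 3.
  x = λ² - 7 - 7 = 9 - 14 ≡ 12; y = λ·(7 - 12) - 1 ≡ 1. → (12, 1)

(12, 1)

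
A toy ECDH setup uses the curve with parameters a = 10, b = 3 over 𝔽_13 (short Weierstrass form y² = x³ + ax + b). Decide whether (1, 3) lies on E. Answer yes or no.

no

y² = 3² ≡ 9; x³ + 10x + 3 = 14 ≡ 1 (mod 13). 9 ≠ 1.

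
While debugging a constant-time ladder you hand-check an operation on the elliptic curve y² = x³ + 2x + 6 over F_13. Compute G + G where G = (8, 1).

tangent at (8, 1): λ = (3·8² + 2)/(2·1) ≡ 12/2. 2⁻¹ ≡ 7 (mod 13) since 2·7 = 14 ≡ 1, so λ ≡ 12·7 ≡ 6.
  x = λ² - 8 - 8 = 36 - 16 ≡ 7; y = λ·(8 - 7) - 1 ≡ 5. → (7, 5)

(7, 5)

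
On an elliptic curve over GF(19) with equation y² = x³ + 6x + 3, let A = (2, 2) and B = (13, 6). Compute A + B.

(9, 11)

(2, 2) + (13, 6). λ = (6 - 2)/(13 - 2) ≡ 4/11 mod 19. 11⁻¹ ≡ 7 (mod 19), so λ ≡ 9.
  x = λ² - 2 - 13 = 81 - 15 ≡ 9; y = λ·(2 - 9) - 2 ≡ 11. → (9, 11)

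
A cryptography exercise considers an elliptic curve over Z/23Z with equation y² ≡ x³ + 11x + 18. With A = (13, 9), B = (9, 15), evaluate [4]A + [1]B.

(15, 4)

First 4A:
Double-and-add on 4 = (100)₂. Start with A = (13, 9) for the leading 1-bit.
double: tangent at (13, 9): λ = (3·13² + 11)/(2·9) ≡ 12/18. 18⁻¹ ≡ 9 (mod 23), so λ ≡ 12·9 ≡ 16.
  x = λ² - 13 - 13 = 256 - 26 ≡ 0; y = λ·(13 - 0) - 9 ≡ 15. → (0, 15)
double: tangent at (0, 15): λ = (3·0² + 11)/(2·15) ≡ 11/7. 7⁻¹ ≡ 10 (mod 23) since 7·10 = 70 ≡ 1, so λ ≡ 11·10 ≡ 18.
  x = λ² - 0 - 0 = 324 - 0 ≡ 2; y = λ·(0 - 2) - 15 ≡ 18. → (2, 18)
4A = (2, 18).
Finally 4A + B:
(2, 18) + (9, 15). λ = (15 - 18)/(9 - 2) ≡ 20/7 mod 23. 7⁻¹ ≡ 10 (mod 23) since 7·10 = 70 ≡ 1, so λ ≡ 16.
  x = λ² - 2 - 9 = 256 - 11 ≡ 15; y = λ·(2 - 15) - 18 ≡ 4. → (15, 4)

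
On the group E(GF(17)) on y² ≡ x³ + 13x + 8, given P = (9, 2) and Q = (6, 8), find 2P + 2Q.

First 2P:
Repeated addition: build up to 2P.
2P: tangent at (9, 2): λ = (3·9² + 13)/(2·2) ≡ 1/4. 4⁻¹ ≡ 13 (mod 17) since 4·13 = 52 ≡ 1, so λ ≡ 1·13 ≡ 13.
  x = λ² - 9 - 9 = 169 - 18 ≡ 15; y = λ·(9 - 15) - 2 ≡ 5. → (15, 5)
2P = (15, 5).
Next 2Q:
Repeated addition: build up to 2Q.
2Q: tangent at (6, 8): λ = (3·6² + 13)/(2·8) ≡ 2/16. 16⁻¹ ≡ 16 (mod 17) since 16·16 = 256 ≡ 1, so λ ≡ 2·16 ≡ 15.
  x = λ² - 6 - 6 = 225 - 12 ≡ 9; y = λ·(6 - 9) - 8 ≡ 15. → (9, 15)
2Q = (9, 15).
Finally 2P + 2Q:
(15, 5) + (9, 15). λ = (15 - 5)/(9 - 15) ≡ 10/11 mod 17. 11⁻¹ ≡ 14 (mod 17) since 11·14 = 154 ≡ 1, so λ ≡ 4.
  x = λ² - 15 - 9 = 16 - 24 ≡ 9; y = λ·(15 - 9) - 5 ≡ 2. → (9, 2)

(9, 2)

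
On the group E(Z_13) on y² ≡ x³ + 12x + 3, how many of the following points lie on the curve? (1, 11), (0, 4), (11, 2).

(1, 11): 11² ≡ 4, rhs ≡ 3 → off.
(0, 4): 4² ≡ 3, rhs ≡ 3 → on.
(11, 2): 2² ≡ 4, rhs ≡ 10 → off.

1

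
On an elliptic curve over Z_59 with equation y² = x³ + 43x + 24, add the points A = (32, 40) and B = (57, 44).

(32, 40) + (57, 44). λ = (44 - 40)/(57 - 32) ≡ 4/25 mod 59. 25⁻¹ ≡ 26 (mod 59), so λ ≡ 45.
  x = λ² - 32 - 57 = 2025 - 89 ≡ 48; y = λ·(32 - 48) - 40 ≡ 7. → (48, 7)

(48, 7)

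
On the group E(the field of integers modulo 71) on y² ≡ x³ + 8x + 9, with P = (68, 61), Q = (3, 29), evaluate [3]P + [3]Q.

(65, 10)

First 3P:
Repeated addition: build up to 3P.
2P: tangent at (68, 61): λ = (3·68² + 8)/(2·61) ≡ 35/51. 51⁻¹ ≡ 39 (mod 71) since 51·39 = 1989 ≡ 1, so λ ≡ 35·39 ≡ 16.
  x = λ² - 68 - 68 = 256 - 136 ≡ 49; y = λ·(68 - 49) - 61 ≡ 30. → (49, 30)
3P: (49, 30) + (68, 61). λ = (61 - 30)/(68 - 49) ≡ 31/19 mod 71. 19⁻¹ ≡ 15 (mod 71), so λ ≡ 39.
  x = λ² - 49 - 68 = 1521 - 117 ≡ 55; y = λ·(49 - 55) - 30 ≡ 20. → (55, 20)
3P = (55, 20).
Next 3Q:
Repeated addition: build up to 3Q.
2Q: tangent at (3, 29): λ = (3·3² + 8)/(2·29) ≡ 35/58. 58⁻¹ ≡ 60 (mod 71) since 58·60 = 3480 ≡ 1, so λ ≡ 35·60 ≡ 41.
  x = λ² - 3 - 3 = 1681 - 6 ≡ 42; y = λ·(3 - 42) - 29 ≡ 5. → (42, 5)
3Q: (42, 5) + (3, 29). λ = (29 - 5)/(3 - 42) ≡ 24/32 mod 71. 32⁻¹ ≡ 20 (mod 71) since 32·20 = 640 ≡ 1, so λ ≡ 54.
  x = λ² - 42 - 3 = 2916 - 45 ≡ 31; y = λ·(42 - 31) - 5 ≡ 21. → (31, 21)
3Q = (31, 21).
Finally 3P + 3Q:
(55, 20) + (31, 21). λ = (21 - 20)/(31 - 55) ≡ 1/47 mod 71. 47⁻¹ ≡ 68 (mod 71), so λ ≡ 68.
  x = λ² - 55 - 31 = 4624 - 86 ≡ 65; y = λ·(55 - 65) - 20 ≡ 10. → (65, 10)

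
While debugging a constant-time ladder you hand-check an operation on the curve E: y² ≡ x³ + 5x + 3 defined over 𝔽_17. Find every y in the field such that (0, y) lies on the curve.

none

x³ + 5x + 3 = 3 ≡ 3 (mod 17).
3 is a non-residue mod 17; no y exists.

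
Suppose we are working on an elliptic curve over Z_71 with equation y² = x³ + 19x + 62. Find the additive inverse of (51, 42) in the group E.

-(51, 42) = (51, -42 mod 71) = (51, 29).

(51, 29)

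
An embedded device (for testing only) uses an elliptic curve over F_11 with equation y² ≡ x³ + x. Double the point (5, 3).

tangent at (5, 3): λ = (3·5² + 1)/(2·3) ≡ 10/6. 6⁻¹ ≡ 2 (mod 11), so λ ≡ 10·2 ≡ 9.
  x = λ² - 5 - 5 = 81 - 10 ≡ 5; y = λ·(5 - 5) - 3 ≡ 8. → (5, 8)

(5, 8)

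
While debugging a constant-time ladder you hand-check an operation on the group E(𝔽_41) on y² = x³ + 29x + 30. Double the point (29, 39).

tangent at (29, 39): λ = (3·29² + 29)/(2·39) ≡ 10/37. 37⁻¹ ≡ 10 (mod 41) since 37·10 = 370 ≡ 1, so λ ≡ 10·10 ≡ 18.
  x = λ² - 29 - 29 = 324 - 58 ≡ 20; y = λ·(29 - 20) - 39 ≡ 0. → (20, 0)

(20, 0)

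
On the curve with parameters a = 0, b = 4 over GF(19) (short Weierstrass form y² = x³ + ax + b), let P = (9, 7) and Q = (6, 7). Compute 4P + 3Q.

First 4P:
Repeated addition: build up to 4P.
2P: tangent at (9, 7): λ = (3·9² + 0)/(2·7) ≡ 15/14. 14⁻¹ ≡ 15 (mod 19), so λ ≡ 15·15 ≡ 16.
  x = λ² - 9 - 9 = 256 - 18 ≡ 10; y = λ·(9 - 10) - 7 ≡ 15. → (10, 15)
3P: (10, 15) + (9, 7). λ = (7 - 15)/(9 - 10) ≡ 11/18 mod 19. 18⁻¹ ≡ 18 (mod 19) since 18·18 = 324 ≡ 1, so λ ≡ 8.
  x = λ² - 10 - 9 = 64 - 19 ≡ 7; y = λ·(10 - 7) - 15 ≡ 9. → (7, 9)
4P: (7, 9) + (9, 7). λ = (7 - 9)/(9 - 7) ≡ 17/2 mod 19. 2⁻¹ ≡ 10 (mod 19), so λ ≡ 18.
  x = λ² - 7 - 9 = 324 - 16 ≡ 4; y = λ·(7 - 4) - 9 ≡ 7. → (4, 7)
4P = (4, 7).
Next 3Q:
Repeated addition: build up to 3Q.
2Q: tangent at (6, 7): λ = (3·6² + 0)/(2·7) ≡ 13/14. 14⁻¹ ≡ 15 (mod 19), so λ ≡ 13·15 ≡ 5.
  x = λ² - 6 - 6 = 25 - 12 ≡ 13; y = λ·(6 - 13) - 7 ≡ 15. → (13, 15)
3Q: (13, 15) + (6, 7). λ = (7 - 15)/(6 - 13) ≡ 11/12 mod 19. 12⁻¹ ≡ 8 (mod 19), so λ ≡ 12.
  x = λ² - 13 - 6 = 144 - 19 ≡ 11; y = λ·(13 - 11) - 15 ≡ 9. → (11, 9)
3Q = (11, 9).
Finally 4P + 3Q:
(4, 7) + (11, 9). λ = (9 - 7)/(11 - 4) ≡ 2/7 mod 19. 7⁻¹ ≡ 11 (mod 19), so λ ≡ 3.
  x = λ² - 4 - 11 = 9 - 15 ≡ 13; y = λ·(4 - 13) - 7 ≡ 4. → (13, 4)

(13, 4)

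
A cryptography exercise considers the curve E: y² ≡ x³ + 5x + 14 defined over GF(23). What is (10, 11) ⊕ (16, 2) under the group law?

(5, 16)

(10, 11) + (16, 2). λ = (2 - 11)/(16 - 10) ≡ 14/6 mod 23. 6⁻¹ ≡ 4 (mod 23), so λ ≡ 10.
  x = λ² - 10 - 16 = 100 - 26 ≡ 5; y = λ·(10 - 5) - 11 ≡ 16. → (5, 16)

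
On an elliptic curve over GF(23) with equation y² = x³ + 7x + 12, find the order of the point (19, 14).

2P: tangent at (19, 14): λ = (3·19² + 7)/(2·14) ≡ 9/5. 5⁻¹ ≡ 14 (mod 23) since 5·14 = 70 ≡ 1, so λ ≡ 9·14 ≡ 11.
  x = λ² - 19 - 19 = 121 - 38 ≡ 14; y = λ·(19 - 14) - 14 ≡ 18. → (14, 18)
3P: (14, 18) + (19, 14). λ = (14 - 18)/(19 - 14) ≡ 19/5 mod 23. 5⁻¹ ≡ 14 (mod 23), so λ ≡ 13.
  x = λ² - 14 - 19 = 169 - 33 ≡ 21; y = λ·(14 - 21) - 18 ≡ 6. → (21, 6)
4P: (21, 6) + (19, 14). λ = (14 - 6)/(19 - 21) ≡ 8/21 mod 23. 21⁻¹ ≡ 11 (mod 23), so λ ≡ 19.
  x = λ² - 21 - 19 = 361 - 40 ≡ 22; y = λ·(21 - 22) - 6 ≡ 21. → (22, 21)
5P: (22, 21) + (19, 14). λ = (14 - 21)/(19 - 22) ≡ 16/20 mod 23. 20⁻¹ ≡ 15 (mod 23), so λ ≡ 10.
  x = λ² - 22 - 19 = 100 - 41 ≡ 13; y = λ·(22 - 13) - 21 ≡ 0. → (13, 0)
6P: (13, 0) + (19, 14). λ = (14 - 0)/(19 - 13) ≡ 14/6 mod 23. 6⁻¹ ≡ 4 (mod 23), so λ ≡ 10.
  x = λ² - 13 - 19 = 100 - 32 ≡ 22; y = λ·(13 - 22) - 0 ≡ 2. → (22, 2)
7P: (22, 2) + (19, 14). λ = (14 - 2)/(19 - 22) ≡ 12/20 mod 23. 20⁻¹ ≡ 15 (mod 23) since 20·15 = 300 ≡ 1, so λ ≡ 19.
  x = λ² - 22 - 19 = 361 - 41 ≡ 21; y = λ·(22 - 21) - 2 ≡ 17. → (21, 17)
8P: (21, 17) + (19, 14). λ = (14 - 17)/(19 - 21) ≡ 20/21 mod 23. 21⁻¹ ≡ 11 (mod 23), so λ ≡ 13.
  x = λ² - 21 - 19 = 169 - 40 ≡ 14; y = λ·(21 - 14) - 17 ≡ 5. → (14, 5)
9P: (14, 5) + (19, 14). λ = (14 - 5)/(19 - 14) ≡ 9/5 mod 23. 5⁻¹ ≡ 14 (mod 23), so λ ≡ 11.
  x = λ² - 14 - 19 = 121 - 33 ≡ 19; y = λ·(14 - 19) - 5 ≡ 9. → (19, 9)
10P: (19, 9) + (19, 14): same x and y₁ ≡ -y₂, so the sum is ∞.
10P = ∞, so the order is 10.

10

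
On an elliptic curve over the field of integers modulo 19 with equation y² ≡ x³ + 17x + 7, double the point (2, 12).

(0, 11)

tangent at (2, 12): λ = (3·2² + 17)/(2·12) ≡ 10/5. 5⁻¹ ≡ 4 (mod 19) since 5·4 = 20 ≡ 1, so λ ≡ 10·4 ≡ 2.
  x = λ² - 2 - 2 = 4 - 4 ≡ 0; y = λ·(2 - 0) - 12 ≡ 11. → (0, 11)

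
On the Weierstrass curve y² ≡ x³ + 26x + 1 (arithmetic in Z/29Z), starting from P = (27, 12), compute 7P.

(21, 21)

Double-and-add on 7 = (111)₂. Start with P = (27, 12) for the leading 1-bit.
double: tangent at (27, 12): λ = (3·27² + 26)/(2·12) ≡ 9/24. 24⁻¹ ≡ 23 (mod 29) since 24·23 = 552 ≡ 1, so λ ≡ 9·23 ≡ 4.
  x = λ² - 27 - 27 = 16 - 54 ≡ 20; y = λ·(27 - 20) - 12 ≡ 16. → (20, 16)
add P: (20, 16) + (27, 12). λ = (12 - 16)/(27 - 20) ≡ 25/7 mod 29. 7⁻¹ ≡ 25 (mod 29), so λ ≡ 16.
  x = λ² - 20 - 27 = 256 - 47 ≡ 6; y = λ·(20 - 6) - 16 ≡ 5. → (6, 5)
double: tangent at (6, 5): λ = (3·6² + 26)/(2·5) ≡ 18/10. 10⁻¹ ≡ 3 (mod 29), so λ ≡ 18·3 ≡ 25.
  x = λ² - 6 - 6 = 625 - 12 ≡ 4; y = λ·(6 - 4) - 5 ≡ 16. → (4, 16)
add P: (4, 16) + (27, 12). λ = (12 - 16)/(27 - 4) ≡ 25/23 mod 29. 23⁻¹ ≡ 24 (mod 29), so λ ≡ 20.
  x = λ² - 4 - 27 = 400 - 31 ≡ 21; y = λ·(4 - 21) - 16 ≡ 21. → (21, 21)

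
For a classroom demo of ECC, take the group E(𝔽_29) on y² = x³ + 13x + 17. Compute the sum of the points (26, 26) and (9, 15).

(26, 26) + (9, 15). λ = (15 - 26)/(9 - 26) ≡ 18/12 mod 29. 12⁻¹ ≡ 17 (mod 29), so λ ≡ 16.
  x = λ² - 26 - 9 = 256 - 35 ≡ 18; y = λ·(26 - 18) - 26 ≡ 15. → (18, 15)

(18, 15)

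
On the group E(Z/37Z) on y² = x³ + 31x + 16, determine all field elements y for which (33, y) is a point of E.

x³ + 31x + 16 = 36976 ≡ 13 (mod 37).
13 is a non-residue mod 37; no y exists.

none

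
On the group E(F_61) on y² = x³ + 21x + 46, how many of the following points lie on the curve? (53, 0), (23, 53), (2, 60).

(53, 0): 0² ≡ 0, rhs ≡ 37 → off.
(23, 53): 53² ≡ 3, rhs ≡ 8 → off.
(2, 60): 60² ≡ 1, rhs ≡ 35 → off.

0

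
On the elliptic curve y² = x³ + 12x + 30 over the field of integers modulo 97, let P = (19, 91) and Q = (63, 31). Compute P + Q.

(85, 96)

(19, 91) + (63, 31). λ = (31 - 91)/(63 - 19) ≡ 37/44 mod 97. 44⁻¹ ≡ 86 (mod 97) since 44·86 = 3784 ≡ 1, so λ ≡ 78.
  x = λ² - 19 - 63 = 6084 - 82 ≡ 85; y = λ·(19 - 85) - 91 ≡ 96. → (85, 96)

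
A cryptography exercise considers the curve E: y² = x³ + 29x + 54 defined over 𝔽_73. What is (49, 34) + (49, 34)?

tangent at (49, 34): λ = (3·49² + 29)/(2·34) ≡ 5/68. 68⁻¹ ≡ 29 (mod 73), so λ ≡ 5·29 ≡ 72.
  x = λ² - 49 - 49 = 5184 - 98 ≡ 49; y = λ·(49 - 49) - 34 ≡ 39. → (49, 39)

(49, 39)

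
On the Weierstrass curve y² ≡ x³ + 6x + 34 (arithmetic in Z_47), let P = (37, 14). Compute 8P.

Double-and-add on 8 = (1000)₂. Start with P = (37, 14) for the leading 1-bit.
double: tangent at (37, 14): λ = (3·37² + 6)/(2·14) ≡ 24/28. 28⁻¹ ≡ 42 (mod 47), so λ ≡ 24·42 ≡ 21.
  x = λ² - 37 - 37 = 441 - 74 ≡ 38; y = λ·(37 - 38) - 14 ≡ 12. → (38, 12)
double: tangent at (38, 12): λ = (3·38² + 6)/(2·12) ≡ 14/24. 24⁻¹ ≡ 2 (mod 47), so λ ≡ 14·2 ≡ 28.
  x = λ² - 38 - 38 = 784 - 76 ≡ 3; y = λ·(38 - 3) - 12 ≡ 28. → (3, 28)
double: tangent at (3, 28): λ = (3·3² + 6)/(2·28) ≡ 33/9. 9⁻¹ ≡ 21 (mod 47), so λ ≡ 33·21 ≡ 35.
  x = λ² - 3 - 3 = 1225 - 6 ≡ 44; y = λ·(3 - 44) - 28 ≡ 41. → (44, 41)

(44, 41)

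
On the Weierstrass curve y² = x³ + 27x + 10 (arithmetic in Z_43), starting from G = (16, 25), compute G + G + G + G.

Double-and-add on 4 = (100)₂. Start with G = (16, 25) for the leading 1-bit.
double: tangent at (16, 25): λ = (3·16² + 27)/(2·25) ≡ 21/7. 7⁻¹ ≡ 37 (mod 43), so λ ≡ 21·37 ≡ 3.
  x = λ² - 16 - 16 = 9 - 32 ≡ 20; y = λ·(16 - 20) - 25 ≡ 6. → (20, 6)
double: tangent at (20, 6): λ = (3·20² + 27)/(2·6) ≡ 23/12. 12⁻¹ ≡ 18 (mod 43), so λ ≡ 23·18 ≡ 27.
  x = λ² - 20 - 20 = 729 - 40 ≡ 1; y = λ·(20 - 1) - 6 ≡ 34. → (1, 34)

(1, 34)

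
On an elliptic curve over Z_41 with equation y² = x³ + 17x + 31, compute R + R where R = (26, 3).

(25, 3)

tangent at (26, 3): λ = (3·26² + 17)/(2·3) ≡ 36/6. 6⁻¹ ≡ 7 (mod 41), so λ ≡ 36·7 ≡ 6.
  x = λ² - 26 - 26 = 36 - 52 ≡ 25; y = λ·(26 - 25) - 3 ≡ 3. → (25, 3)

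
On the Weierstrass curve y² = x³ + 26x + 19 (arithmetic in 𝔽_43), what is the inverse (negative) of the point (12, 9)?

-(12, 9) = (12, -9 mod 43) = (12, 34).

(12, 34)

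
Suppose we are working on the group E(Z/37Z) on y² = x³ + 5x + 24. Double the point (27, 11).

(10, 1)

tangent at (27, 11): λ = (3·27² + 5)/(2·11) ≡ 9/22. 22⁻¹ ≡ 32 (mod 37), so λ ≡ 9·32 ≡ 29.
  x = λ² - 27 - 27 = 841 - 54 ≡ 10; y = λ·(27 - 10) - 11 ≡ 1. → (10, 1)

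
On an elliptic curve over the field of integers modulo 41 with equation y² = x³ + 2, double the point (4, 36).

(38, 37)

tangent at (4, 36): λ = (3·4² + 0)/(2·36) ≡ 7/31. 31⁻¹ ≡ 4 (mod 41), so λ ≡ 7·4 ≡ 28.
  x = λ² - 4 - 4 = 784 - 8 ≡ 38; y = λ·(4 - 38) - 36 ≡ 37. → (38, 37)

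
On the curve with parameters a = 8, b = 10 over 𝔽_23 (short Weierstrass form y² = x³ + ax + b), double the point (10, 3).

(11, 7)

tangent at (10, 3): λ = (3·10² + 8)/(2·3) ≡ 9/6. 6⁻¹ ≡ 4 (mod 23), so λ ≡ 9·4 ≡ 13.
  x = λ² - 10 - 10 = 169 - 20 ≡ 11; y = λ·(10 - 11) - 3 ≡ 7. → (11, 7)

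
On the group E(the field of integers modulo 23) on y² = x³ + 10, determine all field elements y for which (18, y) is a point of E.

0

x³ + 0x + 10 = 5842 ≡ 0 (mod 23).
Only y = 0 satisfies y² ≡ 0.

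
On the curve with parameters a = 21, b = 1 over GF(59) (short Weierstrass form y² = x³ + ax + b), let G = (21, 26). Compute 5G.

(54, 19)

Repeated addition: build up to 5G.
2G: tangent at (21, 26): λ = (3·21² + 21)/(2·26) ≡ 46/52. 52⁻¹ ≡ 42 (mod 59), so λ ≡ 46·42 ≡ 44.
  x = λ² - 21 - 21 = 1936 - 42 ≡ 6; y = λ·(21 - 6) - 26 ≡ 44. → (6, 44)
3G: (6, 44) + (21, 26). λ = (26 - 44)/(21 - 6) ≡ 41/15 mod 59. 15⁻¹ ≡ 4 (mod 59) since 15·4 = 60 ≡ 1, so λ ≡ 46.
  x = λ² - 6 - 21 = 2116 - 27 ≡ 24; y = λ·(6 - 24) - 44 ≡ 13. → (24, 13)
4G: (24, 13) + (21, 26). λ = (26 - 13)/(21 - 24) ≡ 13/56 mod 59. 56⁻¹ ≡ 39 (mod 59), so λ ≡ 35.
  x = λ² - 24 - 21 = 1225 - 45 ≡ 0; y = λ·(24 - 0) - 13 ≡ 1. → (0, 1)
5G: (0, 1) + (21, 26). λ = (26 - 1)/(21 - 0) ≡ 25/21 mod 59. 21⁻¹ ≡ 45 (mod 59) since 21·45 = 945 ≡ 1, so λ ≡ 4.
  x = λ² - 0 - 21 = 16 - 21 ≡ 54; y = λ·(0 - 54) - 1 ≡ 19. → (54, 19)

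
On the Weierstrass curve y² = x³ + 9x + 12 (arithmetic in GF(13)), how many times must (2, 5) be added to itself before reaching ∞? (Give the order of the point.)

9

2P: tangent at (2, 5): λ = (3·2² + 9)/(2·5) ≡ 8/10. 10⁻¹ ≡ 4 (mod 13), so λ ≡ 8·4 ≡ 6.
  x = λ² - 2 - 2 = 36 - 4 ≡ 6; y = λ·(2 - 6) - 5 ≡ 10. → (6, 10)
3P: (6, 10) + (2, 5). λ = (5 - 10)/(2 - 6) ≡ 8/9 mod 13. 9⁻¹ ≡ 3 (mod 13), so λ ≡ 11.
  x = λ² - 6 - 2 = 121 - 8 ≡ 9; y = λ·(6 - 9) - 10 ≡ 9. → (9, 9)
4P: (9, 9) + (2, 5). λ = (5 - 9)/(2 - 9) ≡ 9/6 mod 13. 6⁻¹ ≡ 11 (mod 13) since 6·11 = 66 ≡ 1, so λ ≡ 8.
  x = λ² - 9 - 2 = 64 - 11 ≡ 1; y = λ·(9 - 1) - 9 ≡ 3. → (1, 3)
5P: (1, 3) + (2, 5). λ = (5 - 3)/(2 - 1) ≡ 2/1 mod 13. 1⁻¹ ≡ 1 (mod 13) since 1·1 = 1 ≡ 1, so λ ≡ 2.
  x = λ² - 1 - 2 = 4 - 3 ≡ 1; y = λ·(1 - 1) - 3 ≡ 10. → (1, 10)
6P: (1, 10) + (2, 5). λ = (5 - 10)/(2 - 1) ≡ 8/1 mod 13. 1⁻¹ ≡ 1 (mod 13), so λ ≡ 8.
  x = λ² - 1 - 2 = 64 - 3 ≡ 9; y = λ·(1 - 9) - 10 ≡ 4. → (9, 4)
7P: (9, 4) + (2, 5). λ = (5 - 4)/(2 - 9) ≡ 1/6 mod 13. 6⁻¹ ≡ 11 (mod 13), so λ ≡ 11.
  x = λ² - 9 - 2 = 121 - 11 ≡ 6; y = λ·(9 - 6) - 4 ≡ 3. → (6, 3)
8P: (6, 3) + (2, 5). λ = (5 - 3)/(2 - 6) ≡ 2/9 mod 13. 9⁻¹ ≡ 3 (mod 13), so λ ≡ 6.
  x = λ² - 6 - 2 = 36 - 8 ≡ 2; y = λ·(6 - 2) - 3 ≡ 8. → (2, 8)
9P: (2, 8) + (2, 5): same x and y₁ ≡ -y₂, so the sum is ∞.
9P = ∞, so the order is 9.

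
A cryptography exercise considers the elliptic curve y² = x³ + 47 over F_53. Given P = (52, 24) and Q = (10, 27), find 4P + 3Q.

(36, 13)

First 4P:
Repeated addition: build up to 4P.
2P: tangent at (52, 24): λ = (3·52² + 0)/(2·24) ≡ 3/48. 48⁻¹ ≡ 21 (mod 53), so λ ≡ 3·21 ≡ 10.
  x = λ² - 52 - 52 = 100 - 104 ≡ 49; y = λ·(52 - 49) - 24 ≡ 6. → (49, 6)
3P: (49, 6) + (52, 24). λ = (24 - 6)/(52 - 49) ≡ 18/3 mod 53. 3⁻¹ ≡ 18 (mod 53), so λ ≡ 6.
  x = λ² - 49 - 52 = 36 - 101 ≡ 41; y = λ·(49 - 41) - 6 ≡ 42. → (41, 42)
4P: (41, 42) + (52, 24). λ = (24 - 42)/(52 - 41) ≡ 35/11 mod 53. 11⁻¹ ≡ 29 (mod 53), so λ ≡ 8.
  x = λ² - 41 - 52 = 64 - 93 ≡ 24; y = λ·(41 - 24) - 42 ≡ 41. → (24, 41)
4P = (24, 41).
Next 3Q:
Repeated addition: build up to 3Q.
2Q: tangent at (10, 27): λ = (3·10² + 0)/(2·27) ≡ 35/1. 1⁻¹ ≡ 1 (mod 53), so λ ≡ 35·1 ≡ 35.
  x = λ² - 10 - 10 = 1225 - 20 ≡ 39; y = λ·(10 - 39) - 27 ≡ 18. → (39, 18)
3Q: (39, 18) + (10, 27). λ = (27 - 18)/(10 - 39) ≡ 9/24 mod 53. 24⁻¹ ≡ 42 (mod 53) since 24·42 = 1008 ≡ 1, so λ ≡ 7.
  x = λ² - 39 - 10 = 49 - 49 ≡ 0; y = λ·(39 - 0) - 18 ≡ 43. → (0, 43)
3Q = (0, 43).
Finally 4P + 3Q:
(24, 41) + (0, 43). λ = (43 - 41)/(0 - 24) ≡ 2/29 mod 53. 29⁻¹ ≡ 11 (mod 53), so λ ≡ 22.
  x = λ² - 24 - 0 = 484 - 24 ≡ 36; y = λ·(24 - 36) - 41 ≡ 13. → (36, 13)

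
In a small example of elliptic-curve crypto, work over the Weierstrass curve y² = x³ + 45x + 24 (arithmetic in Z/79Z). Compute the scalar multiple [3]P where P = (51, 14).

Repeated addition: build up to 3P.
2P: tangent at (51, 14): λ = (3·51² + 45)/(2·14) ≡ 27/28. 28⁻¹ ≡ 48 (mod 79), so λ ≡ 27·48 ≡ 32.
  x = λ² - 51 - 51 = 1024 - 102 ≡ 53; y = λ·(51 - 53) - 14 ≡ 1. → (53, 1)
3P: (53, 1) + (51, 14). λ = (14 - 1)/(51 - 53) ≡ 13/77 mod 79. 77⁻¹ ≡ 39 (mod 79), so λ ≡ 33.
  x = λ² - 53 - 51 = 1089 - 104 ≡ 37; y = λ·(53 - 37) - 1 ≡ 53. → (37, 53)

(37, 53)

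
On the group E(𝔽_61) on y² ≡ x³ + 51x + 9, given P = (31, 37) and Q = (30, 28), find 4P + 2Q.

(58, 16)

First 4P:
Repeated addition: build up to 4P.
2P: tangent at (31, 37): λ = (3·31² + 51)/(2·37) ≡ 6/13. 13⁻¹ ≡ 47 (mod 61) since 13·47 = 611 ≡ 1, so λ ≡ 6·47 ≡ 38.
  x = λ² - 31 - 31 = 1444 - 62 ≡ 40; y = λ·(31 - 40) - 37 ≡ 48. → (40, 48)
3P: (40, 48) + (31, 37). λ = (37 - 48)/(31 - 40) ≡ 50/52 mod 61. 52⁻¹ ≡ 27 (mod 61), so λ ≡ 8.
  x = λ² - 40 - 31 = 64 - 71 ≡ 54; y = λ·(40 - 54) - 48 ≡ 23. → (54, 23)
4P: (54, 23) + (31, 37). λ = (37 - 23)/(31 - 54) ≡ 14/38 mod 61. 38⁻¹ ≡ 53 (mod 61), so λ ≡ 10.
  x = λ² - 54 - 31 = 100 - 85 ≡ 15; y = λ·(54 - 15) - 23 ≡ 1. → (15, 1)
4P = (15, 1).
Next 2Q:
Repeated addition: build up to 2Q.
2Q: tangent at (30, 28): λ = (3·30² + 51)/(2·28) ≡ 6/56. 56⁻¹ ≡ 12 (mod 61), so λ ≡ 6·12 ≡ 11.
  x = λ² - 30 - 30 = 121 - 60 ≡ 0; y = λ·(30 - 0) - 28 ≡ 58. → (0, 58)
2Q = (0, 58).
Finally 4P + 2Q:
(15, 1) + (0, 58). λ = (58 - 1)/(0 - 15) ≡ 57/46 mod 61. 46⁻¹ ≡ 4 (mod 61), so λ ≡ 45.
  x = λ² - 15 - 0 = 2025 - 15 ≡ 58; y = λ·(15 - 58) - 1 ≡ 16. → (58, 16)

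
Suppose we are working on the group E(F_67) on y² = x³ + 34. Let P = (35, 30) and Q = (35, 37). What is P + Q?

O

The two points share x = 35 and their y-coordinates satisfy 30 + 37 ≡ 0 (mod 67), so they are inverses. Their sum is the point at infinity.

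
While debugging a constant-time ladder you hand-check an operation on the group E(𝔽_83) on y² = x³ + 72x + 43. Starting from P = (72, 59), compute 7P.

(5, 69)

Double-and-add on 7 = (111)₂. Start with P = (72, 59) for the leading 1-bit.
double: tangent at (72, 59): λ = (3·72² + 72)/(2·59) ≡ 20/35. 35⁻¹ ≡ 19 (mod 83), so λ ≡ 20·19 ≡ 48.
  x = λ² - 72 - 72 = 2304 - 144 ≡ 2; y = λ·(72 - 2) - 59 ≡ 64. → (2, 64)
add P: (2, 64) + (72, 59). λ = (59 - 64)/(72 - 2) ≡ 78/70 mod 83. 70⁻¹ ≡ 51 (mod 83), so λ ≡ 77.
  x = λ² - 2 - 72 = 5929 - 74 ≡ 45; y = λ·(2 - 45) - 64 ≡ 28. → (45, 28)
double: tangent at (45, 28): λ = (3·45² + 72)/(2·28) ≡ 5/56. 56⁻¹ ≡ 43 (mod 83), so λ ≡ 5·43 ≡ 49.
  x = λ² - 45 - 45 = 2401 - 90 ≡ 70; y = λ·(45 - 70) - 28 ≡ 75. → (70, 75)
add P: (70, 75) + (72, 59). λ = (59 - 75)/(72 - 70) ≡ 67/2 mod 83. 2⁻¹ ≡ 42 (mod 83) since 2·42 = 84 ≡ 1, so λ ≡ 75.
  x = λ² - 70 - 72 = 5625 - 142 ≡ 5; y = λ·(70 - 5) - 75 ≡ 69. → (5, 69)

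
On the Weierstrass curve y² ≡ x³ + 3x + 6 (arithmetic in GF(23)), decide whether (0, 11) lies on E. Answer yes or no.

y² = 11² ≡ 6; x³ + 3x + 6 = 6 ≡ 6 (mod 23). 6 = 6.

yes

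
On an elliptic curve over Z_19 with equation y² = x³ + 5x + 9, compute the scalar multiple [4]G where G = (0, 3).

(4, 6)

Double-and-add on 4 = (100)₂. Start with G = (0, 3) for the leading 1-bit.
double: tangent at (0, 3): λ = (3·0² + 5)/(2·3) ≡ 5/6. 6⁻¹ ≡ 16 (mod 19) since 6·16 = 96 ≡ 1, so λ ≡ 5·16 ≡ 4.
  x = λ² - 0 - 0 = 16 - 0 ≡ 16; y = λ·(0 - 16) - 3 ≡ 9. → (16, 9)
double: tangent at (16, 9): λ = (3·16² + 5)/(2·9) ≡ 13/18. 18⁻¹ ≡ 18 (mod 19), so λ ≡ 13·18 ≡ 6.
  x = λ² - 16 - 16 = 36 - 32 ≡ 4; y = λ·(16 - 4) - 9 ≡ 6. → (4, 6)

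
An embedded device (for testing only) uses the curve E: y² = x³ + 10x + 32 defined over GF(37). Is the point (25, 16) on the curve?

yes

y² = 16² ≡ 34; x³ + 10x + 32 = 15907 ≡ 34 (mod 37). 34 = 34.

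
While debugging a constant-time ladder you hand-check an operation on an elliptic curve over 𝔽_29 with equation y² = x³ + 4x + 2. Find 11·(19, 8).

Write G = (19, 8).
Repeated addition: build up to 11G.
2G: tangent at (19, 8): λ = (3·19² + 4)/(2·8) ≡ 14/16. 16⁻¹ ≡ 20 (mod 29), so λ ≡ 14·20 ≡ 19.
  x = λ² - 19 - 19 = 361 - 38 ≡ 4; y = λ·(19 - 4) - 8 ≡ 16. → (4, 16)
3G: (4, 16) + (19, 8). λ = (8 - 16)/(19 - 4) ≡ 21/15 mod 29. 15⁻¹ ≡ 2 (mod 29) since 15·2 = 30 ≡ 1, so λ ≡ 13.
  x = λ² - 4 - 19 = 169 - 23 ≡ 1; y = λ·(4 - 1) - 16 ≡ 23. → (1, 23)
4G: (1, 23) + (19, 8). λ = (8 - 23)/(19 - 1) ≡ 14/18 mod 29. 18⁻¹ ≡ 21 (mod 29) since 18·21 = 378 ≡ 1, so λ ≡ 4.
  x = λ² - 1 - 19 = 16 - 20 ≡ 25; y = λ·(1 - 25) - 23 ≡ 26. → (25, 26)
5G: (25, 26) + (19, 8). λ = (8 - 26)/(19 - 25) ≡ 11/23 mod 29. 23⁻¹ ≡ 24 (mod 29), so λ ≡ 3.
  x = λ² - 25 - 19 = 9 - 44 ≡ 23; y = λ·(25 - 23) - 26 ≡ 9. → (23, 9)
6G: (23, 9) + (19, 8). λ = (8 - 9)/(19 - 23) ≡ 28/25 mod 29. 25⁻¹ ≡ 7 (mod 29), so λ ≡ 22.
  x = λ² - 23 - 19 = 484 - 42 ≡ 7; y = λ·(23 - 7) - 9 ≡ 24. → (7, 24)
7G: (7, 24) + (19, 8). λ = (8 - 24)/(19 - 7) ≡ 13/12 mod 29. 12⁻¹ ≡ 17 (mod 29) since 12·17 = 204 ≡ 1, so λ ≡ 18.
  x = λ² - 7 - 19 = 324 - 26 ≡ 8; y = λ·(7 - 8) - 24 ≡ 16. → (8, 16)
8G: (8, 16) + (19, 8). λ = (8 - 16)/(19 - 8) ≡ 21/11 mod 29. 11⁻¹ ≡ 8 (mod 29) since 11·8 = 88 ≡ 1, so λ ≡ 23.
  x = λ² - 8 - 19 = 529 - 27 ≡ 9; y = λ·(8 - 9) - 16 ≡ 19. → (9, 19)
9G: (9, 19) + (19, 8). λ = (8 - 19)/(19 - 9) ≡ 18/10 mod 29. 10⁻¹ ≡ 3 (mod 29), so λ ≡ 25.
  x = λ² - 9 - 19 = 625 - 28 ≡ 17; y = λ·(9 - 17) - 19 ≡ 13. → (17, 13)
10G: (17, 13) + (19, 8). λ = (8 - 13)/(19 - 17) ≡ 24/2 mod 29. 2⁻¹ ≡ 15 (mod 29) since 2·15 = 30 ≡ 1, so λ ≡ 12.
  x = λ² - 17 - 19 = 144 - 36 ≡ 21; y = λ·(17 - 21) - 13 ≡ 26. → (21, 26)
11G: (21, 26) + (19, 8). λ = (8 - 26)/(19 - 21) ≡ 11/27 mod 29. 27⁻¹ ≡ 14 (mod 29), so λ ≡ 9.
  x = λ² - 21 - 19 = 81 - 40 ≡ 12; y = λ·(21 - 12) - 26 ≡ 26. → (12, 26)

(12, 26)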